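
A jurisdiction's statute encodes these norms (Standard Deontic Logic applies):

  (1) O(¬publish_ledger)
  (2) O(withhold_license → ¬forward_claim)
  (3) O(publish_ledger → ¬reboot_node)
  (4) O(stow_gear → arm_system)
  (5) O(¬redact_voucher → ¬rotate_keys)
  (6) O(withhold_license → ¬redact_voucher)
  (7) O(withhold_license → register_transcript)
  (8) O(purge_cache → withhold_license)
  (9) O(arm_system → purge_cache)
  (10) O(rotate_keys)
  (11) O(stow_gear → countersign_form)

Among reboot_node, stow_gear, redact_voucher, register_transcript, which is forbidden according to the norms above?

Premise 10 states O(rotate_keys) outright.
The contrapositive of premise 5 (O(¬redact_voucher → ¬rotate_keys)) is O(rotate_keys → redact_voucher), and O(rotate_keys) is already established, so O(redact_voucher).
Premise 6, O(withhold_license → ¬redact_voucher), contraposes to O(redact_voucher → ¬withhold_license); with O(redact_voucher) we get O(¬withhold_license).
Premise 8, O(purge_cache → withhold_license), contraposes to O(¬withhold_license → ¬purge_cache); with O(¬withhold_license) we get O(¬purge_cache).
Premise 9, O(arm_system → purge_cache), contraposes to O(¬purge_cache → ¬arm_system); with O(¬purge_cache) we get O(¬arm_system).
Premise 4 is O(stow_gear → arm_system); contrapositively O(¬arm_system → ¬stow_gear). Since O(¬arm_system) holds, K gives O(¬stow_gear).
So O(¬stow_gear) holds, i.e. stow_gear is forbidden. None of the other listed options is forbidden under the premises.

stow_gear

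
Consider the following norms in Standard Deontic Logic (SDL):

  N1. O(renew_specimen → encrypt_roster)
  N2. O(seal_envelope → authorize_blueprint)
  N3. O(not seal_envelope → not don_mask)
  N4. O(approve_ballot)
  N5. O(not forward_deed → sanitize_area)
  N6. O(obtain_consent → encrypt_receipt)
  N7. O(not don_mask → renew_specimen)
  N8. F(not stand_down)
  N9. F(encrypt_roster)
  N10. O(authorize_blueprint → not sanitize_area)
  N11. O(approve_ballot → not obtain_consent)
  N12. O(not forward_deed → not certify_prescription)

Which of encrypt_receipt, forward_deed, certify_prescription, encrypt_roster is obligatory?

Premise 9 is F(encrypt_roster), i.e. O(not encrypt_roster).
The contrapositive of premise 1 (O(renew_specimen → encrypt_roster)) is O(not encrypt_roster → not renew_specimen), and O(not encrypt_roster) is already established, so O(not renew_specimen).
Premise 7 is O(not don_mask → renew_specimen); contrapositively O(not renew_specimen → don_mask). Since O(not renew_specimen) holds, K gives O(don_mask).
The contrapositive of premise 3 (O(not seal_envelope → not don_mask)) is O(don_mask → seal_envelope), and O(don_mask) is already established, so O(seal_envelope).
Applying K to premise 2 (O(seal_envelope → authorize_blueprint)) and O(seal_envelope) yields O(authorize_blueprint).
Premise 10 is O(authorize_blueprint → not sanitize_area); since O(authorize_blueprint), deontic closure gives O(not sanitize_area).
Premise 5, O(not forward_deed → sanitize_area), contraposes to O(not sanitize_area → forward_deed); with O(not sanitize_area) we get O(forward_deed).
So O(forward_deed) holds — forward_deed is obligatory. None of the other listed options is made obligatory by any chain of premises.

forward_deed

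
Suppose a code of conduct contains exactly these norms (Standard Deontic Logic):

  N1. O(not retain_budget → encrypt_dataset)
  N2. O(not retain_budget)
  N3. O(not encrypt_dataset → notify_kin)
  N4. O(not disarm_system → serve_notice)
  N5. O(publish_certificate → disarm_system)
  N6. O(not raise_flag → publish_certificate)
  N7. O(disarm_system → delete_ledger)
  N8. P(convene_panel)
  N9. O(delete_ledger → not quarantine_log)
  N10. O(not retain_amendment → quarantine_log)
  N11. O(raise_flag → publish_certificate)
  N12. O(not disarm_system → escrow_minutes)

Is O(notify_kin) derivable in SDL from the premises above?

Premise 3 is O(not encrypt_dataset → notify_kin), but O(not encrypt_dataset) is not derivable from the premises, so it does not yield O(notify_kin).
No other premise forces O(notify_kin). An ideal world satisfying every premise can still have notify_kin false, so O(notify_kin) is not derivable.

No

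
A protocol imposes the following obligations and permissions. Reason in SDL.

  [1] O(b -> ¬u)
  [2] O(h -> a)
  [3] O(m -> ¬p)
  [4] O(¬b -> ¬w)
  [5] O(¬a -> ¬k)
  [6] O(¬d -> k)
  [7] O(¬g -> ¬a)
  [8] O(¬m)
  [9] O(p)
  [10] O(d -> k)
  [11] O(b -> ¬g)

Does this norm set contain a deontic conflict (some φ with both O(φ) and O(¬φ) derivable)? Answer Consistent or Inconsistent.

Premise 3 is O(m -> ¬p), but O(m) is not derivable from the premises, so it does not yield O(¬p).
So O(¬p) is not derivable, and the apparent clash with O(p) does not arise.
A world satisfying every obligation exists (e.g. a=true, b=false, d=false, g=true, h=false, k=true, m=false, p=true, u=false, w=false); no atom is both obligatory and forbidden, so the set is consistent.

Consistent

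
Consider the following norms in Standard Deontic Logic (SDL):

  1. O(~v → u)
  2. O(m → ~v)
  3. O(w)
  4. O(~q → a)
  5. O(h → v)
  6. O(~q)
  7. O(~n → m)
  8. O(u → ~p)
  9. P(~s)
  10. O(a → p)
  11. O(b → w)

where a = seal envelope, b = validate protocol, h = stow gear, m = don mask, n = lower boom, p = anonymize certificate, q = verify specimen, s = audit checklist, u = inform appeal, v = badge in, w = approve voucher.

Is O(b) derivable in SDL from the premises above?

Premise 11 is O(b → w); even if O(w) held, inferring O(b) would be affirming the consequent — invalid.
No other premise forces O(b). An ideal world satisfying every premise can still have b false, so O(b) is not derivable.

No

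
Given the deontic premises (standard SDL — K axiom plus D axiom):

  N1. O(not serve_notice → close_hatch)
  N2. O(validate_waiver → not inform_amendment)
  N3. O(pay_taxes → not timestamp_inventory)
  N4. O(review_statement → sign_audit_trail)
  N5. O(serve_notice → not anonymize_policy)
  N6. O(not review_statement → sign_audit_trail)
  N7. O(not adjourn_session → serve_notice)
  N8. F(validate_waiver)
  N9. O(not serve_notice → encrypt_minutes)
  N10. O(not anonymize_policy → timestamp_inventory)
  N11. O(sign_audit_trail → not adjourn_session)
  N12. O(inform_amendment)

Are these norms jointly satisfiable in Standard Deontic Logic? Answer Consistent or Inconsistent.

Consistent

Premise 2 is O(validate_waiver → not inform_amendment), but O(validate_waiver) is not derivable from the premises, so it does not yield O(not inform_amendment).
So O(not inform_amendment) is not derivable, and the apparent clash with O(inform_amendment) does not arise.
A world satisfying every obligation exists (e.g. adjourn_session=false, anonymize_policy=false, close_hatch=false, encrypt_minutes=false, inform_amendment=true, pay_taxes=false, review_statement=false, serve_notice=true, sign_audit_trail=true, timestamp_inventory=true, validate_waiver=false); no atom is both obligatory and forbidden, so the set is consistent.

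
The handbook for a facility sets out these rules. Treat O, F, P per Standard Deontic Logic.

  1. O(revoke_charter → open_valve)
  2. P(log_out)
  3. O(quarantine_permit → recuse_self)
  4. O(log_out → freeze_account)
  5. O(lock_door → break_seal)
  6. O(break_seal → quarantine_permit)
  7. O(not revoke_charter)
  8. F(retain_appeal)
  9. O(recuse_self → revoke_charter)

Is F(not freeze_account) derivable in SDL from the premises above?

Premise 4 is O(log_out → freeze_account), but O(log_out) is not derivable from the premises (the permission P(log_out) asserts only not O(not log_out), not O(log_out)), so it does not yield O(freeze_account).
No other premise forces O(freeze_account). An ideal world satisfying every premise can still have not freeze_account true, so F(not freeze_account) is not derivable.

No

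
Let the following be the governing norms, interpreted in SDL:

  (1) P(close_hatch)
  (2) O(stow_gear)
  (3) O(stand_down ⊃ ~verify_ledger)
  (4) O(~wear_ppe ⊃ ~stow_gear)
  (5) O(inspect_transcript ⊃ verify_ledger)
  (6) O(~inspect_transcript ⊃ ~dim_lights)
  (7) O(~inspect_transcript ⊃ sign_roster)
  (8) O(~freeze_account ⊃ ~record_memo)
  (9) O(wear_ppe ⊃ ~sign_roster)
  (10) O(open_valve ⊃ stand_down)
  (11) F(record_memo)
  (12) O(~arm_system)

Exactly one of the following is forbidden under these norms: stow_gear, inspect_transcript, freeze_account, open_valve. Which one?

open_valve

Premise 2 states O(stow_gear) outright.
The contrapositive of premise 4 (O(~wear_ppe ⊃ ~stow_gear)) is O(stow_gear ⊃ wear_ppe), and O(stow_gear) is already established, so O(wear_ppe).
With premise 9, O(wear_ppe ⊃ ~sign_roster), the K-axiom yields O(~sign_roster).
Premise 7, O(~inspect_transcript ⊃ sign_roster), contraposes to O(~sign_roster ⊃ inspect_transcript); with O(~sign_roster) we get O(inspect_transcript).
Applying K to premise 5 (O(inspect_transcript ⊃ verify_ledger)) and O(inspect_transcript) yields O(verify_ledger).
The contrapositive of premise 3 (O(stand_down ⊃ ~verify_ledger)) is O(verify_ledger ⊃ ~stand_down), and O(verify_ledger) is already established, so O(~stand_down).
Premise 10, O(open_valve ⊃ stand_down), contraposes to O(~stand_down ⊃ ~open_valve); with O(~stand_down) we get O(~open_valve).
So O(~open_valve) holds, i.e. open_valve is forbidden. None of the other listed options is forbidden under the premises.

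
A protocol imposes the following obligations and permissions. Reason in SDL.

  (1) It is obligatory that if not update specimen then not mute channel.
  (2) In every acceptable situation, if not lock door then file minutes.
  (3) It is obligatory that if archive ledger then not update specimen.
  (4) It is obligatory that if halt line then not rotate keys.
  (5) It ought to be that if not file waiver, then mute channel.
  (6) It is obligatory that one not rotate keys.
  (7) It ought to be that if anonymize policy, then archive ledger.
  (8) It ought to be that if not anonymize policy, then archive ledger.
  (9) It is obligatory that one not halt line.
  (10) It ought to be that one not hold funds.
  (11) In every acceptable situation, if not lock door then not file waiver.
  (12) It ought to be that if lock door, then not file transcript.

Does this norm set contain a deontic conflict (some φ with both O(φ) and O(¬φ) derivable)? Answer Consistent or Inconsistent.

Premise 4 is O(halt_line → ¬rotate_keys); even if O(¬rotate_keys) held, inferring O(halt_line) would be affirming the consequent — invalid.
So O(halt_line) is not derivable, and the apparent clash with O(¬halt_line) does not arise.
A world satisfying every obligation exists (e.g. anonymize_policy=false, archive_ledger=true, file_minutes=false, file_transcript=false, file_waiver=true, halt_line=false, hold_funds=false, lock_door=true, mute_channel=false, rotate_keys=false, update_specimen=false); no atom is both obligatory and forbidden, so the set is consistent.

Consistent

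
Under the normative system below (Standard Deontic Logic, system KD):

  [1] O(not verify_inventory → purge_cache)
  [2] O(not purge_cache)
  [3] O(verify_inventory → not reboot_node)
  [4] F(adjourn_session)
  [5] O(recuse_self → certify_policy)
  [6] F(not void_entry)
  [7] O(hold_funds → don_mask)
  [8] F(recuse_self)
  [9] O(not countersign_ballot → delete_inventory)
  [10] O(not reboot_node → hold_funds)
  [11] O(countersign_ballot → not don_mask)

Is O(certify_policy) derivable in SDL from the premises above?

Premise 5 is O(recuse_self → certify_policy), but O(recuse_self) is not derivable from the premises, so it does not yield O(certify_policy).
No other premise forces O(certify_policy). An ideal world satisfying every premise can still have certify_policy false, so O(certify_policy) is not derivable.

No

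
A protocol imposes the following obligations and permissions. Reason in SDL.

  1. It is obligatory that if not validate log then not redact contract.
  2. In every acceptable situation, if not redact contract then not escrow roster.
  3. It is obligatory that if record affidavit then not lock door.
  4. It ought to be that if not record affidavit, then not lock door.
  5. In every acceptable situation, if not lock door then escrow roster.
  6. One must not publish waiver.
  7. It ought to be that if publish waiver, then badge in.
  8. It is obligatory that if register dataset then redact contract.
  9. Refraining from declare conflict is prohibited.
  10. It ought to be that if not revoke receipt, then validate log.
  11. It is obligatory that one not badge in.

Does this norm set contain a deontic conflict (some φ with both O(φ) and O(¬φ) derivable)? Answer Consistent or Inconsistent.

Consistent

Premise 7 is O(publish_waiver → badge_in), but O(publish_waiver) is not derivable from the premises, so it does not yield O(badge_in).
So O(badge_in) is not derivable, and the apparent clash with O(¬badge_in) does not arise.
A world satisfying every obligation exists (e.g. badge_in=false, declare_conflict=true, escrow_roster=true, lock_door=false, publish_waiver=false, record_affidavit=false, redact_contract=true, register_dataset=false, revoke_receipt=false, validate_log=true); no atom is both obligatory and forbidden, so the set is consistent.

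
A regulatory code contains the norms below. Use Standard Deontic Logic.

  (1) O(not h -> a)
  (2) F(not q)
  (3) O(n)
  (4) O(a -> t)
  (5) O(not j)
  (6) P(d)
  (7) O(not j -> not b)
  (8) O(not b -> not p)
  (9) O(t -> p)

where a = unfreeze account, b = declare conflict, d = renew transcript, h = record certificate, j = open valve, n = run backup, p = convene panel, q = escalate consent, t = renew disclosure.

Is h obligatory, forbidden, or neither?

Premise 5 states O(not j) outright.
With premise 7, O(not j -> not b), the K-axiom yields O(not b).
With premise 8, O(not b -> not p), the K-axiom yields O(not p).
Premise 9 is O(t -> p); contrapositively O(not p -> not t). Since O(not p) holds, K gives O(not t).
Premise 4, O(a -> t), contraposes to O(not t -> not a); with O(not t) we get O(not a).
Premise 1 is O(not h -> a); contrapositively O(not a -> h). Since O(not a) holds, K gives O(h).
Premises 2, 3, 6 do not contribute to this derivation.
Hence h is obligatory.

Obligatory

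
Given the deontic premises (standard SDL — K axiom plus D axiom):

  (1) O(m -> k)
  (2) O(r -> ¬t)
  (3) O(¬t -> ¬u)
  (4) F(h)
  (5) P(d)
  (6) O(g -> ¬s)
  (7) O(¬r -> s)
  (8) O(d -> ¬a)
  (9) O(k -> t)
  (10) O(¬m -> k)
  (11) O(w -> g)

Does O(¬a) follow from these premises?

Premise 8 is O(d -> ¬a), but O(d) is not derivable from the premises (the permission P(d) asserts only ¬O(¬d), not O(d)), so it does not yield O(¬a).
No other premise forces O(¬a). An ideal world satisfying every premise can still have ¬a false, so O(¬a) is not derivable.

No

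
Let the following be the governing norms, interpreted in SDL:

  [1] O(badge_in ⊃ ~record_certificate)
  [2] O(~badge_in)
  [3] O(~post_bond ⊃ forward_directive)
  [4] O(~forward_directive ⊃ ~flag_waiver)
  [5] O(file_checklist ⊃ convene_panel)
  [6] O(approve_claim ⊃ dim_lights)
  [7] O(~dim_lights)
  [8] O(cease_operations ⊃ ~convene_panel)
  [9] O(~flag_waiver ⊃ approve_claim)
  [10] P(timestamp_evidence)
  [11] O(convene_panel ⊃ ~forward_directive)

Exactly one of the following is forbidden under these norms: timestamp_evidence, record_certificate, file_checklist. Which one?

Premise 7 gives O(~dim_lights).
Premise 6 is O(approve_claim ⊃ dim_lights); contrapositively O(~dim_lights ⊃ ~approve_claim). Since O(~dim_lights) holds, K gives O(~approve_claim).
The contrapositive of premise 9 (O(~flag_waiver ⊃ approve_claim)) is O(~approve_claim ⊃ flag_waiver), and O(~approve_claim) is already established, so O(flag_waiver).
The contrapositive of premise 4 (O(~forward_directive ⊃ ~flag_waiver)) is O(flag_waiver ⊃ forward_directive), and O(flag_waiver) is already established, so O(forward_directive).
Premise 11, O(convene_panel ⊃ ~forward_directive), contraposes to O(forward_directive ⊃ ~convene_panel); with O(forward_directive) we get O(~convene_panel).
Premise 5, O(file_checklist ⊃ convene_panel), contraposes to O(~convene_panel ⊃ ~file_checklist); with O(~convene_panel) we get O(~file_checklist).
So O(~file_checklist) holds, i.e. file_checklist is forbidden. None of the other listed options is forbidden under the premises.

file_checklist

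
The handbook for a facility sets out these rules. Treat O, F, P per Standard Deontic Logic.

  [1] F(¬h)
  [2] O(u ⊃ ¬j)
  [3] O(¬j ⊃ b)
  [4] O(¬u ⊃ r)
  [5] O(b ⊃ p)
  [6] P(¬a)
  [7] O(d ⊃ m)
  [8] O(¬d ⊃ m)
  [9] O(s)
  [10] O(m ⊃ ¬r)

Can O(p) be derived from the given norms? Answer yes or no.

Yes

By case analysis on ¬d: premise 8 gives O(¬d ⊃ m) and premise 7 gives O(d ⊃ m), so O(m) either way.
Premise 10 is O(m ⊃ ¬r); since O(m), deontic closure gives O(¬r).
Premise 4, O(¬u ⊃ r), contraposes to O(¬r ⊃ u); with O(¬r) we get O(u).
Applying K to premise 2 (O(u ⊃ ¬j)) and O(u) yields O(¬j).
Premise 3 is O(¬j ⊃ b); since O(¬j), deontic closure gives O(b).
Applying K to premise 5 (O(b ⊃ p)) and O(b) yields O(p).
Premises 1, 6, 9 do not contribute to this derivation.
So O(p) follows.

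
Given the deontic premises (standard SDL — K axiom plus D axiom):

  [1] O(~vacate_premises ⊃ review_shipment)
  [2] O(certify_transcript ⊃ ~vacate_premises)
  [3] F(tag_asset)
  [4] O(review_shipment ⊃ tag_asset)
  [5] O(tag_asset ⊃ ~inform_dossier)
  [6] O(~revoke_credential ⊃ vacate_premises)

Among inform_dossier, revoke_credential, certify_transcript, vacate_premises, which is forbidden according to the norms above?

Premise 3, F(tag_asset), is equivalent to O(~tag_asset).
Premise 4, O(review_shipment ⊃ tag_asset), contraposes to O(~tag_asset ⊃ ~review_shipment); with O(~tag_asset) we get O(~review_shipment).
Premise 1 is O(~vacate_premises ⊃ review_shipment); contrapositively O(~review_shipment ⊃ vacate_premises). Since O(~review_shipment) holds, K gives O(vacate_premises).
Premise 2, O(certify_transcript ⊃ ~vacate_premises), contraposes to O(vacate_premises ⊃ ~certify_transcript); with O(vacate_premises) we get O(~certify_transcript).
So O(~certify_transcript) holds, i.e. certify_transcript is forbidden. None of the other listed options is forbidden under the premises.

certify_transcript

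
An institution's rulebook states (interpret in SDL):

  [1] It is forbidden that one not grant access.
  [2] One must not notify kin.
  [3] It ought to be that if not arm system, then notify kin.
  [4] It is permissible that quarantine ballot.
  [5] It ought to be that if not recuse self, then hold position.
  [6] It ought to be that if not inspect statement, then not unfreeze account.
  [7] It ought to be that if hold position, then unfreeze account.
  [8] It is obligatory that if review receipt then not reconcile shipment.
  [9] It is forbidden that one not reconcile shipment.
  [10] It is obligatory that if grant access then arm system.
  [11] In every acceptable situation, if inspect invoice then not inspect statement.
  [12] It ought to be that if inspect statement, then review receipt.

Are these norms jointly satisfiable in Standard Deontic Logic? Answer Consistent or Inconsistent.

Premise 3 is O(¬arm_system → notify_kin), but O(¬arm_system) is not derivable from the premises, so it does not yield O(notify_kin).
So O(notify_kin) is not derivable, and the apparent clash with O(¬notify_kin) does not arise.
A world satisfying every obligation exists (e.g. arm_system=true, grant_access=true, hold_position=false, inspect_invoice=false, inspect_statement=false, notify_kin=false, quarantine_ballot=false, reconcile_shipment=true, recuse_self=true, review_receipt=false, unfreeze_account=false); no atom is both obligatory and forbidden, so the set is consistent.

Consistent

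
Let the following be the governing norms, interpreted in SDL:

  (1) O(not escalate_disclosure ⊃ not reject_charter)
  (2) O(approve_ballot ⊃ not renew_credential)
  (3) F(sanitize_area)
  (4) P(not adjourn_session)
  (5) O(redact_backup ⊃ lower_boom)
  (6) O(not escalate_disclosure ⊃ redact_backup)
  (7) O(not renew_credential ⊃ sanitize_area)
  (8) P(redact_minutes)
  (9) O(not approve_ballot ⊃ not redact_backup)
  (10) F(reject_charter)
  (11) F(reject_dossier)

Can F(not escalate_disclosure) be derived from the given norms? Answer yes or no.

Yes

Premise 3 is F(sanitize_area), i.e. O(not sanitize_area).
The contrapositive of premise 7 (O(not renew_credential ⊃ sanitize_area)) is O(not sanitize_area ⊃ renew_credential), and O(not sanitize_area) is already established, so O(renew_credential).
Premise 2, O(approve_ballot ⊃ not renew_credential), contraposes to O(renew_credential ⊃ not approve_ballot); with O(renew_credential) we get O(not approve_ballot).
Premise 9 is O(not approve_ballot ⊃ not redact_backup); since O(not approve_ballot), deontic closure gives O(not redact_backup).
The contrapositive of premise 6 (O(not escalate_disclosure ⊃ redact_backup)) is O(not redact_backup ⊃ escalate_disclosure), and O(not redact_backup) is already established, so O(escalate_disclosure).
Premises 1, 4, 5, 8, 10, 11 do not contribute to this derivation.
So O(escalate_disclosure) holds, i.e. F(not escalate_disclosure). The claim follows.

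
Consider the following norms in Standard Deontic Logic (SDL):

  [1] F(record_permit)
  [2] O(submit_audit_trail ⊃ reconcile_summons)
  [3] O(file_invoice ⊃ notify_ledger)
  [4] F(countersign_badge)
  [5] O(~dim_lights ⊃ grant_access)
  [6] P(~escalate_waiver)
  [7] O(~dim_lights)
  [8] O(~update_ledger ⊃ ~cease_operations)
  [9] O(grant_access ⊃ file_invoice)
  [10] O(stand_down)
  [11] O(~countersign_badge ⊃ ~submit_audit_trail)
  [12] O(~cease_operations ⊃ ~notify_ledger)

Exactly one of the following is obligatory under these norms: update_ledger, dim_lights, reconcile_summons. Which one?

update_ledger

Premise 7 states O(~dim_lights) outright.
Premise 5 is O(~dim_lights ⊃ grant_access); since O(~dim_lights), deontic closure gives O(grant_access).
With premise 9, O(grant_access ⊃ file_invoice), the K-axiom yields O(file_invoice).
With premise 3, O(file_invoice ⊃ notify_ledger), the K-axiom yields O(notify_ledger).
Premise 12 is O(~cease_operations ⊃ ~notify_ledger); contrapositively O(notify_ledger ⊃ cease_operations). Since O(notify_ledger) holds, K gives O(cease_operations).
The contrapositive of premise 8 (O(~update_ledger ⊃ ~cease_operations)) is O(cease_operations ⊃ update_ledger), and O(cease_operations) is already established, so O(update_ledger).
So O(update_ledger) holds — update_ledger is obligatory. None of the other listed options is made obligatory by any chain of premises.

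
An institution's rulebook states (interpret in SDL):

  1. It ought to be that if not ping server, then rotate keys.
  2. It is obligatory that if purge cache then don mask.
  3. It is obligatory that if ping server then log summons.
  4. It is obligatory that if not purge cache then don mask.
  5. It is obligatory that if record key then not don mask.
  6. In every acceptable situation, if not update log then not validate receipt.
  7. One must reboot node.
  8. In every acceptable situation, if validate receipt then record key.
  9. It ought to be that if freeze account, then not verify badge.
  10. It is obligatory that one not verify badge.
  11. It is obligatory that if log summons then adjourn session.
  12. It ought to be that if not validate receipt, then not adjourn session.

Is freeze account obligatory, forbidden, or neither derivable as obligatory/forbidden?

Premise 9 is O(freeze_account → ¬verify_badge); even if O(¬verify_badge) held, inferring O(freeze_account) would be affirming the consequent — invalid.
No premise or chain of K-axiom applications forces O(freeze_account), and none forces O(¬freeze_account). So freeze_account is neither obligatory nor forbidden under these norms.

Neither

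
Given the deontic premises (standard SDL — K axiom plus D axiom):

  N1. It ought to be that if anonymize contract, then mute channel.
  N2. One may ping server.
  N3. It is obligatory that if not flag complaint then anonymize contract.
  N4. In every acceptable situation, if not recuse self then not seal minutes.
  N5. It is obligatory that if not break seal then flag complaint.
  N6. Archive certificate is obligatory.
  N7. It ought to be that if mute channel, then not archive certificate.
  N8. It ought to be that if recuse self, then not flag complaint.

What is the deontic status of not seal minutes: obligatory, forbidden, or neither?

Premise 6 gives O(archive_certificate).
Premise 7 is O(mute_channel → ¬archive_certificate); contrapositively O(archive_certificate → ¬mute_channel). Since O(archive_certificate) holds, K gives O(¬mute_channel).
Premise 1, O(anonymize_contract → mute_channel), contraposes to O(¬mute_channel → ¬anonymize_contract); with O(¬mute_channel) we get O(¬anonymize_contract).
Premise 3 is O(¬flag_complaint → anonymize_contract); contrapositively O(¬anonymize_contract → flag_complaint). Since O(¬anonymize_contract) holds, K gives O(flag_complaint).
Premise 8, O(recuse_self → ¬flag_complaint), contraposes to O(flag_complaint → ¬recuse_self); with O(flag_complaint) we get O(¬recuse_self).
Premise 4 is O(¬recuse_self → ¬seal_minutes); since O(¬recuse_self), deontic closure gives O(¬seal_minutes).
Premises 2, 5 do not contribute to this derivation.
Hence ¬seal_minutes is obligatory.

Obligatory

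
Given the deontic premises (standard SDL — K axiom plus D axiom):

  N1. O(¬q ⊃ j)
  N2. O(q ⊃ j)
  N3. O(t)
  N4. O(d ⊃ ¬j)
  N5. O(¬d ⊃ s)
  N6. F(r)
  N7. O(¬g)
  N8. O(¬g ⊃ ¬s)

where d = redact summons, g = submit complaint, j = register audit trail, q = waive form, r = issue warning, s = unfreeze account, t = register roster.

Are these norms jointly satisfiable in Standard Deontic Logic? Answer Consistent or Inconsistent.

Inconsistent

By case analysis on ¬q: premise 1 gives O(¬q ⊃ j) and premise 2 gives O(q ⊃ j), so O(j) either way.
The contrapositive of premise 4 (O(d ⊃ ¬j)) is O(j ⊃ ¬d), and O(j) is already established, so O(¬d).
Premise 5 is O(¬d ⊃ s); since O(¬d), deontic closure gives O(s).
Premise 8 is O(¬g ⊃ ¬s); contrapositively O(s ⊃ g). Since O(s) holds, K gives O(g).
But premise 7 directly asserts O(¬g).
We now have both O(g) and O(¬g) — g is simultaneously obligatory and forbidden, violating the D-axiom.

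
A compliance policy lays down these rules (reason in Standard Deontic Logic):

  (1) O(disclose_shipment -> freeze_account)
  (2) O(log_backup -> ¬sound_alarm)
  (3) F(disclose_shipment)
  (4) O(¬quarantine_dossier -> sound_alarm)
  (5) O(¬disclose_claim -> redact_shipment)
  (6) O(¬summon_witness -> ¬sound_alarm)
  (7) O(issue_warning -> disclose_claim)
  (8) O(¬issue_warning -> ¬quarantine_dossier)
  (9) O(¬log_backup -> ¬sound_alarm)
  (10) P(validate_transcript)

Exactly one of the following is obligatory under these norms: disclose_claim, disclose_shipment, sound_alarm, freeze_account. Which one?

disclose_claim

Premises 9 and 2 are O(¬log_backup -> ¬sound_alarm) and O(log_backup -> ¬sound_alarm); every ideal world satisfies ¬log_backup or log_backup, so in either case ¬sound_alarm holds — hence O(¬sound_alarm).
The contrapositive of premise 4 (O(¬quarantine_dossier -> sound_alarm)) is O(¬sound_alarm -> quarantine_dossier), and O(¬sound_alarm) is already established, so O(quarantine_dossier).
Premise 8 is O(¬issue_warning -> ¬quarantine_dossier); contrapositively O(quarantine_dossier -> issue_warning). Since O(quarantine_dossier) holds, K gives O(issue_warning).
With premise 7, O(issue_warning -> disclose_claim), the K-axiom yields O(disclose_claim).
So O(disclose_claim) holds — disclose_claim is obligatory. None of the other listed options is made obligatory by any chain of premises.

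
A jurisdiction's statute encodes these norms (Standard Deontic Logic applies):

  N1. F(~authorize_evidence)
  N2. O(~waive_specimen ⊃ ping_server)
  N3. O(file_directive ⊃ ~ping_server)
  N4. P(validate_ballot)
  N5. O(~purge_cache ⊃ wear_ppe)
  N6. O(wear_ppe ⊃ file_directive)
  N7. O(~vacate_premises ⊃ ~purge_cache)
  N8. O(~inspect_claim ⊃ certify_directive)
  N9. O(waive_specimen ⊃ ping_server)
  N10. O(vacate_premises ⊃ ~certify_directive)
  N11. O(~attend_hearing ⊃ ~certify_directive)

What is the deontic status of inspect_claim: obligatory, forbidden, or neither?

Premises 2 and 9 cover both cases: O(~waive_specimen ⊃ ping_server) and O(waive_specimen ⊃ ping_server). Since ~waive_specimen ∨ waive_specimen is a tautology, O(ping_server) follows.
Premise 3, O(file_directive ⊃ ~ping_server), contraposes to O(ping_server ⊃ ~file_directive); with O(ping_server) we get O(~file_directive).
Premise 6, O(wear_ppe ⊃ file_directive), contraposes to O(~file_directive ⊃ ~wear_ppe); with O(~file_directive) we get O(~wear_ppe).
Premise 5 is O(~purge_cache ⊃ wear_ppe); contrapositively O(~wear_ppe ⊃ purge_cache). Since O(~wear_ppe) holds, K gives O(purge_cache).
The contrapositive of premise 7 (O(~vacate_premises ⊃ ~purge_cache)) is O(purge_cache ⊃ vacate_premises), and O(purge_cache) is already established, so O(vacate_premises).
From O(vacate_premises) and premise 10, O(vacate_premises ⊃ ~certify_directive), we obtain O(~certify_directive).
Premise 8, O(~inspect_claim ⊃ certify_directive), contraposes to O(~certify_directive ⊃ inspect_claim); with O(~certify_directive) we get O(inspect_claim).
Premises 1, 4, 11 do not contribute to this derivation.
Hence inspect_claim is obligatory.

Obligatory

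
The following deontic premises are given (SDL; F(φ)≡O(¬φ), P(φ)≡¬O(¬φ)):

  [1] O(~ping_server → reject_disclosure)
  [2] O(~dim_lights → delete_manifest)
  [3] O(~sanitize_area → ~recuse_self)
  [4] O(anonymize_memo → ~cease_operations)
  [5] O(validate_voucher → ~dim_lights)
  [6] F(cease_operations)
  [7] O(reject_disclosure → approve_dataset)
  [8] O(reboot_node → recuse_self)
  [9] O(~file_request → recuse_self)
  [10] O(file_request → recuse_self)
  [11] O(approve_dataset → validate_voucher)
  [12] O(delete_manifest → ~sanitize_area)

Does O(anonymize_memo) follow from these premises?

Premise 4 is O(anonymize_memo → ~cease_operations); even if O(~cease_operations) held, inferring O(anonymize_memo) would be affirming the consequent — invalid.
No other premise forces O(anonymize_memo). An ideal world satisfying every premise can still have anonymize_memo false, so O(anonymize_memo) is not derivable.

No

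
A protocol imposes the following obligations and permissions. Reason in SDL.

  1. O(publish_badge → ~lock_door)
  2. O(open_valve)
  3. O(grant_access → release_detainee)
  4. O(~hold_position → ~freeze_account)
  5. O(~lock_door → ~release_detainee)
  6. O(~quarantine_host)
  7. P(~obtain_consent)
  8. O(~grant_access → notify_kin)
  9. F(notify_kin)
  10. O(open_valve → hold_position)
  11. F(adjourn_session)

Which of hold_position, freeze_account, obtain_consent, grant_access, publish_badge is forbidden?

publish_badge

Premise 9, F(notify_kin), is equivalent to O(~notify_kin).
Premise 8, O(~grant_access → notify_kin), contraposes to O(~notify_kin → grant_access); with O(~notify_kin) we get O(grant_access).
Premise 3 is O(grant_access → release_detainee); since O(grant_access), deontic closure gives O(release_detainee).
The contrapositive of premise 5 (O(~lock_door → ~release_detainee)) is O(release_detainee → lock_door), and O(release_detainee) is already established, so O(lock_door).
Premise 1 is O(publish_badge → ~lock_door); contrapositively O(lock_door → ~publish_badge). Since O(lock_door) holds, K gives O(~publish_badge).
So O(~publish_badge) holds, i.e. publish_badge is forbidden. None of the other listed options is forbidden under the premises.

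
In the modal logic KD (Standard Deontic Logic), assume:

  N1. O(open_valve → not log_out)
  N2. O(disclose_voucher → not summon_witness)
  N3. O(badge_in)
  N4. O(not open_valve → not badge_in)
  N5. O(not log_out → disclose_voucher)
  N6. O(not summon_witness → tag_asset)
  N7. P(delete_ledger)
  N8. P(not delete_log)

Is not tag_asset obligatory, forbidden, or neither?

Forbidden

Premise 3 states O(badge_in) outright.
Premise 4 is O(not open_valve → not badge_in); contrapositively O(badge_in → open_valve). Since O(badge_in) holds, K gives O(open_valve).
Premise 1 is O(open_valve → not log_out); since O(open_valve), deontic closure gives O(not log_out).
From O(not log_out) and premise 5, O(not log_out → disclose_voucher), we obtain O(disclose_voucher).
With premise 2, O(disclose_voucher → not summon_witness), the K-axiom yields O(not summon_witness).
From O(not summon_witness) and premise 6, O(not summon_witness → tag_asset), we obtain O(tag_asset).
Premises 7, 8 do not contribute to this derivation.
Thus O(tag_asset), which is F(not tag_asset): not tag_asset is forbidden.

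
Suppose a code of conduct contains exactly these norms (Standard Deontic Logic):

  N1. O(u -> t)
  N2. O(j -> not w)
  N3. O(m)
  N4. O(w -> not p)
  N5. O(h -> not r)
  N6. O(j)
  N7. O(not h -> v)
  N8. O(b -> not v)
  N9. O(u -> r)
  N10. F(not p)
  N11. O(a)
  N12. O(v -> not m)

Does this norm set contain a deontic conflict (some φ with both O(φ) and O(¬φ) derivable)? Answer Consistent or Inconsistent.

Premise 4 is O(w -> not p), but O(w) is not derivable from the premises, so it does not yield O(not p).
So O(not p) is not derivable, and the apparent clash with O(p) does not arise.
A world satisfying every obligation exists (e.g. a=true, b=false, h=true, j=true, m=true, p=true, r=false, t=false, u=false, v=false, w=false); no atom is both obligatory and forbidden, so the set is consistent.

Consistent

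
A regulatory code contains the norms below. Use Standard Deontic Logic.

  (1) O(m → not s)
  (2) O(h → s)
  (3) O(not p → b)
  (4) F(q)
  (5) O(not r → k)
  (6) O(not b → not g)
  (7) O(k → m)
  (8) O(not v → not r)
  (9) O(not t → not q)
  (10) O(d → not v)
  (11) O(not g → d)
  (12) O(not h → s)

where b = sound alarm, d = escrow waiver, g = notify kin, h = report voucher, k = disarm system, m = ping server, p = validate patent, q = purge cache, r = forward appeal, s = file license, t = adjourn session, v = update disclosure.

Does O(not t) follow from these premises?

Premise 9 is O(not t → not q); even if O(not q) held, inferring O(not t) would be affirming the consequent — invalid.
No other premise forces O(not t). An ideal world satisfying every premise can still have not t false, so O(not t) is not derivable.

No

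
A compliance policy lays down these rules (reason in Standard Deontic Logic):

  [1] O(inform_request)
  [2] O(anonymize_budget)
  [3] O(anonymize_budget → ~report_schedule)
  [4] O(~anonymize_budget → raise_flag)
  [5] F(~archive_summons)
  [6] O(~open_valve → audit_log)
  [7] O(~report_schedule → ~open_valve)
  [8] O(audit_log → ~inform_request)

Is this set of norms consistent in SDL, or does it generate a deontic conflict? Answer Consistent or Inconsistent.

From premise 2 we have O(anonymize_budget).
From O(anonymize_budget) and premise 3, O(anonymize_budget → ~report_schedule), we obtain O(~report_schedule).
Applying K to premise 7 (O(~report_schedule → ~open_valve)) and O(~report_schedule) yields O(~open_valve).
Premise 6 is O(~open_valve → audit_log); since O(~open_valve), deontic closure gives O(audit_log).
Premise 8 is O(audit_log → ~inform_request); since O(audit_log), deontic closure gives O(~inform_request).
However, premise 1 gives O(inform_request).
We now have both O(~inform_request) and O(inform_request) — inform_request is simultaneously obligatory and forbidden, violating the D-axiom.

Inconsistent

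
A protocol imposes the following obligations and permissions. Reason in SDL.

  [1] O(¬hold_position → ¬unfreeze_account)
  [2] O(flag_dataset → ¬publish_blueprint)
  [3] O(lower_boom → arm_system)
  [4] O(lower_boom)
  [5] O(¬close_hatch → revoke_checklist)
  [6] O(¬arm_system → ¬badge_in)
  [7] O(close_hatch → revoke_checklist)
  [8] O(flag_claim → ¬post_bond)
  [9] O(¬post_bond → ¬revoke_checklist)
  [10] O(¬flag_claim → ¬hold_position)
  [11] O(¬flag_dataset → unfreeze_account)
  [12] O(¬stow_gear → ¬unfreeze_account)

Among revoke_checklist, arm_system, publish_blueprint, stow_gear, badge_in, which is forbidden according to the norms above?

publish_blueprint

Premises 5 and 7 are O(¬close_hatch → revoke_checklist) and O(close_hatch → revoke_checklist); every ideal world satisfies ¬close_hatch or close_hatch, so in either case revoke_checklist holds — hence O(revoke_checklist).
Premise 9 is O(¬post_bond → ¬revoke_checklist); contrapositively O(revoke_checklist → post_bond). Since O(revoke_checklist) holds, K gives O(post_bond).
The contrapositive of premise 8 (O(flag_claim → ¬post_bond)) is O(post_bond → ¬flag_claim), and O(post_bond) is already established, so O(¬flag_claim).
Premise 10 is O(¬flag_claim → ¬hold_position); since O(¬flag_claim), deontic closure gives O(¬hold_position).
Premise 1 is O(¬hold_position → ¬unfreeze_account); since O(¬hold_position), deontic closure gives O(¬unfreeze_account).
The contrapositive of premise 11 (O(¬flag_dataset → unfreeze_account)) is O(¬unfreeze_account → flag_dataset), and O(¬unfreeze_account) is already established, so O(flag_dataset).
From O(flag_dataset) and premise 2, O(flag_dataset → ¬publish_blueprint), we obtain O(¬publish_blueprint).
So O(¬publish_blueprint) holds, i.e. publish_blueprint is forbidden. None of the other listed options is forbidden under the premises.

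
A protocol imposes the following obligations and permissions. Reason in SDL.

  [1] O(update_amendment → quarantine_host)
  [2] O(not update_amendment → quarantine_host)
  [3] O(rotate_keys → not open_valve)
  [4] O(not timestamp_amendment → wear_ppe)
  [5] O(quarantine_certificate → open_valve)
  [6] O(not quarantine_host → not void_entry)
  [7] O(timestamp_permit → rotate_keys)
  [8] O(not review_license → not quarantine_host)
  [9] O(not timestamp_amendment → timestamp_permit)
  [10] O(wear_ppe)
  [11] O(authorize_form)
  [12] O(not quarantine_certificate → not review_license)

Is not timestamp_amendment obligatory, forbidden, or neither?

Premises 2 and 1 cover both cases: O(not update_amendment → quarantine_host) and O(update_amendment → quarantine_host). Since not update_amendment ∨ update_amendment is a tautology, O(quarantine_host) follows.
Premise 8, O(not review_license → not quarantine_host), contraposes to O(quarantine_host → review_license); with O(quarantine_host) we get O(review_license).
The contrapositive of premise 12 (O(not quarantine_certificate → not review_license)) is O(review_license → quarantine_certificate), and O(review_license) is already established, so O(quarantine_certificate).
With premise 5, O(quarantine_certificate → open_valve), the K-axiom yields O(open_valve).
Premise 3 is O(rotate_keys → not open_valve); contrapositively O(open_valve → not rotate_keys). Since O(open_valve) holds, K gives O(not rotate_keys).
Premise 7, O(timestamp_permit → rotate_keys), contraposes to O(not rotate_keys → not timestamp_permit); with O(not rotate_keys) we get O(not timestamp_permit).
Premise 9 is O(not timestamp_amendment → timestamp_permit); contrapositively O(not timestamp_permit → timestamp_amendment). Since O(not timestamp_permit) holds, K gives O(timestamp_amendment).
Premises 4, 6, 10, 11 do not contribute to this derivation.
Thus O(timestamp_amendment), which is F(not timestamp_amendment): not timestamp_amendment is forbidden.

Forbidden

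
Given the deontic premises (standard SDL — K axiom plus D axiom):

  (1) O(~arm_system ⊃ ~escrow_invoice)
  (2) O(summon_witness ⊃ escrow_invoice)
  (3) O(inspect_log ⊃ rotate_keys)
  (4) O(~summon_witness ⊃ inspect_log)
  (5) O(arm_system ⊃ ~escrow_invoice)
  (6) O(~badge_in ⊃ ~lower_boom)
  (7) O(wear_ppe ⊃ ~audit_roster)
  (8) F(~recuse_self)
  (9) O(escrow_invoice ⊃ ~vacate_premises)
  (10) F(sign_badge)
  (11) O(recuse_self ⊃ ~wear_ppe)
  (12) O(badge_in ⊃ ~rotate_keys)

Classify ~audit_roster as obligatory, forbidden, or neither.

Neither

Premise 7 is O(wear_ppe ⊃ ~audit_roster), but O(wear_ppe) is not derivable from the premises, so it does not yield O(~audit_roster).
No premise or chain of K-axiom applications forces O(~audit_roster), and none forces O(audit_roster). So ~audit_roster is neither obligatory nor forbidden under these norms.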